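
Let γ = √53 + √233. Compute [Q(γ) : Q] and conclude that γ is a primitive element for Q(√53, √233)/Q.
[Q(γ) : Q] = 4 (equivalently, Q(γ) = Q(√53, √233))

Obviously Q(γ) ⊆ Q(√53, √233), and [Q(√53, √233):Q] = 4 (since 53, 233 are distinct squarefree integers > 1 with 12349 not a perfect square). To show equality we compute the minimal polynomial of γ. From γ = √53 + √233: γ^2 = 53 + 2√(12349) + 233 = 286 + 2√(12349), so γ^2 - 286 = 2√(12349); squaring, (γ^2 - 286)^2 = 4·12349, i.e. γ^4 - 572γ^2 + 81796 - 49396 = 0, i.e. γ^4 - 572γ^2 + 32400 = 0. So γ is a root of x^4 - 572x^2 + 32400. This polynomial is irreducible over Q: it has no rational root (each ±√53 ± √233 is irrational), and any factorization into two quadratics over Q would force √(12349) ∈ Q (pairing opposite roots) or √53, √233 ∈ Q (other pairings), all impossible. Hence [Q(γ):Q] = 4 = [Q(√53, √233):Q], so Q(γ) = Q(√53, √233).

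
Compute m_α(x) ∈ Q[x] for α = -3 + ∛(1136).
m_α(x) = x^3 + 9x^2 + 27x - 1109

Set β = α + 3 = ∛(1136), so β^3 = 1136. Then (α + 3)^3 - 1136 = 0, i.e. α is a root of g(x) = (x + 3)^3 - 1136 = x^3 + 9x^2 + 27x - 1109. Since g(x) = h(x + 3) where h(x) = x^3 - 1136, and h is irreducible over Q (because 1136 is not a perfect cube, so h has no rational root, and a monic cubic with no rational root is irreducible), g is also irreducible (irreducibility is preserved under the substitution x → x + 3). Hence m_α(x) = x^3 + 9x^2 + 27x - 1109.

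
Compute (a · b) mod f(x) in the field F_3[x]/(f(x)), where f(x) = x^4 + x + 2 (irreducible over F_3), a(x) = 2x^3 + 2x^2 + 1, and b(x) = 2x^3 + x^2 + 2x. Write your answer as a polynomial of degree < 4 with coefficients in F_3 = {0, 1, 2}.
a · b ≡ 2x^3 + 2x^2 + 2x (mod f(x))

Multiply in F_3[x]: a(x)·b(x) = (2x^3 + 2x^2 + 1)·(2x^3 + x^2 + 2x) = x^6 + x^2 + 2x. This has degree ≥ 4, so divide by f(x) over F_3: x^6 + x^2 + 2x = (x^2)·(x^4 + x + 2) + (2x^3 + 2x^2 + 2x). Hence a·b ≡ 2x^3 + 2x^2 + 2x (mod f). (F_3[x]/(f) is a field with 3^4 = 81 elements since f is irreducible of degree 4.)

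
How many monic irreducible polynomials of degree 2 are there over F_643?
There are 206403 monic irreducible polynomials of degree 2 over F_643

Each element of F_{643^2} that lies in no proper subfield is a root of exactly one monic irreducible of degree 2 over F_643, and each such polynomial has 2 distinct roots in F_{643^2}. By Möbius inversion the count is N_643(2) = (1/2) Σ_{d|2} μ(2/d) · 643^d = (1/2)(μ(2)·643^1 + μ(1)·643^2) = 412806/2 = 206403.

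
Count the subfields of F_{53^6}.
F_{53^6} has 4 subfields

The subfields of F_{p^n} are exactly the fields F_{p^d} for d | n (each is the fixed field of the unique index-d subgroup of Gal(F_{p^n}/F_p) ≅ Z/nZ). The divisors of n = 6 are {1, 2, 3, 6}, giving 4 subfields: F_{53^1}, F_{53^2}, F_{53^3}, F_{53^6}.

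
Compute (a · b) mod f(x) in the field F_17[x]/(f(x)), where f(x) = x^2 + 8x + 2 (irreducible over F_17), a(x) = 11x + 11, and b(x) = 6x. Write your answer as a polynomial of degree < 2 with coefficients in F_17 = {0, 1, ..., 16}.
a · b ≡ 14x + 4 (mod f(x))

Multiply in F_17[x]: a(x)·b(x) = (11x + 11)·(6x) = 15x^2 + 15x. This has degree ≥ 2, so divide by f(x) over F_17: 15x^2 + 15x = (15)·(x^2 + 8x + 2) + (14x + 4). Hence a·b ≡ 14x + 4 (mod f). (F_17[x]/(f) is a field with 17^2 = 289 elements since f is irreducible of degree 2.)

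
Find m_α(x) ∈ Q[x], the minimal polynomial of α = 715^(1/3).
m_α(x) = x^3 - 715

α satisfies α^3 = 715, so x^3 - 715 annihilates α. By the rational root test, a rational root p/q (in lowest terms) of x^3 - 715 would satisfy p^3 = 715 q^3, forcing q = 1 and p^3 = 715; but 715 is not a perfect cube, contradiction. A monic cubic over Q with no rational root is irreducible (any nontrivial factorization would include a linear factor). Hence x^3 - 715 is the minimal polynomial of α, and in particular [Q(α):Q] = 3.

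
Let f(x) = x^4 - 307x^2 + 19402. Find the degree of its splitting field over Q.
[K : Q] = 4

Solving the quadratic in x^2: x^2 = (307 ± √(307^2 - 4·19402))/2 = (307 ± √16641)/2 = (307 ± 129)/2, giving x^2 = 89 or x^2 = 218. So f(x) = (x^2 - 89)(x^2 - 218) and the roots of f are ±√89, ±√218. Hence the splitting field is K = Q(√89, √218). Since 89 and 218 are distinct squarefree integers > 1, their product 19402 is not a perfect square, so √218 ∉ Q(√89). By the tower law [K:Q] = [Q(√89,√218):Q(√89)] · [Q(√89):Q] = 2 · 2 = 4.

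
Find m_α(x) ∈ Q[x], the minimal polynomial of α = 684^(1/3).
m_α(x) = x^3 - 684

α satisfies α^3 = 684, so x^3 - 684 annihilates α. By the rational root test, a rational root p/q (in lowest terms) of x^3 - 684 would satisfy p^3 = 684 q^3, forcing q = 1 and p^3 = 684; but 684 is not a perfect cube, contradiction. A monic cubic over Q with no rational root is irreducible (any nontrivial factorization would include a linear factor). Hence x^3 - 684 is the minimal polynomial of α, and in particular [Q(α):Q] = 3.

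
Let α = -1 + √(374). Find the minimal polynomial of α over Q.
m_α(x) = x^2 + 2x - 373

From α + 1 = √(374), squaring gives (α + 1)^2 = 374, i.e. α^2 + 2α + 1 = 374, so α^2 + 2α - 373 = 0. The discriminant of x^2 + 2x - 373 is (2)^2 - 4·(-373) = 4 + 1492 = 1496, and 4·(374) is not a perfect square in Q since 374 is squarefree and ≠ 1. Hence x^2 + 2x - 373 is irreducible over Q and is the minimal polynomial of α.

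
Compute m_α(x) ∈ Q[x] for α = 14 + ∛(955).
m_α(x) = x^3 - 42x^2 + 588x - 3699

Set β = α - 14 = ∛(955), so β^3 = 955. Then (α - 14)^3 - 955 = 0, i.e. α is a root of g(x) = (x - 14)^3 - 955 = x^3 - 42x^2 + 588x - 3699. Since g(x) = h(x - 14) where h(x) = x^3 - 955, and h is irreducible over Q (because 955 is not a perfect cube, so h has no rational root, and a monic cubic with no rational root is irreducible), g is also irreducible (irreducibility is preserved under the substitution x → x - 14). Hence m_α(x) = x^3 - 42x^2 + 588x - 3699.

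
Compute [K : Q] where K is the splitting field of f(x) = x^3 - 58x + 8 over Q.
[K : Q] = 6

By the rational root test, any rational root of the monic integer polynomial f(x) = x^3 - 58x + 8 must be an integer dividing the constant term 8, i.e. one of ±{1, 2, 4, 8}. Evaluating: f(1) = -49, f(-1) = 65, f(2) = -100, f(-2) = 116, f(4) = -160, f(-4) = 176, f(8) = 56, f(-8) = -40; none is 0, so f has no rational root and is therefore irreducible over Q (a cubic with no linear factor over a field is irreducible). For an irreducible cubic, the Galois group is A_3 or S_3 according as the discriminant disc(f) = -4a^3 - 27b^2 = -4·(-58)^3 - 27·(8)^2 = 778720 is or is not a square in Q. Here disc(f) = 778720 is not a perfect square in Q, so the Galois group of f over Q is not contained in A_3 and must be all of S_3. The splitting field has degree |S_3| = 6 over Q, so [K : Q] = 6.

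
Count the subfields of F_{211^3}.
F_{211^3} has 2 subfields

The subfields of F_{p^n} are exactly the fields F_{p^d} for d | n (each is the fixed field of the unique index-d subgroup of Gal(F_{p^n}/F_p) ≅ Z/nZ). The divisors of n = 3 are {1, 3}, giving 2 subfields: F_{211^1}, F_{211^3}.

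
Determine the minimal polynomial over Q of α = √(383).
m_α(x) = x^2 - 383

α satisfies α^2 - 383 = 0, so x^2 - 383 annihilates α. Since d = 383 is squarefree and ≠ 1, it is not a perfect square in Q, so x^2 - 383 has no rational root and is therefore irreducible over Q (a degree-2 polynomial over a field is irreducible iff it has no root). Hence m_α(x) = x^2 - 383.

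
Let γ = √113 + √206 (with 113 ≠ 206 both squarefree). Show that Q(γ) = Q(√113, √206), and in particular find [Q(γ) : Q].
[Q(γ) : Q] = 4 (equivalently, Q(γ) = Q(√113, √206))

Obviously Q(γ) ⊆ Q(√113, √206), and [Q(√113, √206):Q] = 4 (since 113, 206 are distinct squarefree integers > 1 with 23278 not a perfect square). To show equality we compute the minimal polynomial of γ. From γ = √113 + √206: γ^2 = 113 + 2√(23278) + 206 = 319 + 2√(23278), so γ^2 - 319 = 2√(23278); squaring, (γ^2 - 319)^2 = 4·23278, i.e. γ^4 - 638γ^2 + 101761 - 93112 = 0, i.e. γ^4 - 638γ^2 + 8649 = 0. So γ is a root of x^4 - 638x^2 + 8649. This polynomial is irreducible over Q: it has no rational root (each ±√113 ± √206 is irrational), and any factorization into two quadratics over Q would force √(23278) ∈ Q (pairing opposite roots) or √113, √206 ∈ Q (other pairings), all impossible. Hence [Q(γ):Q] = 4 = [Q(√113, √206):Q], so Q(γ) = Q(√113, √206).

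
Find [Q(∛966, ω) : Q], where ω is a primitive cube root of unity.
[Q(∛966, ω) : Q] = 6

[Q(∛966):Q] = 3 (min poly x^3 - 966, irreducible since 966 is not a perfect cube). [Q(ω):Q] = 2 (min poly x^2 + x + 1). Since Q(∛966) ⊂ R and ω ∉ R, we have ω ∉ Q(∛966), so x^2 + x + 1 remains irreducible over Q(∛966) and [Q(∛966, ω) : Q(∛966)] = 2. By the tower law, [Q(∛966, ω) : Q] = 3 · 2 = 6. (In fact Q(∛966, ω) is the splitting field of x^3 - 966 over Q.)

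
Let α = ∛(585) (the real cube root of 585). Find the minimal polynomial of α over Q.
m_α(x) = x^3 - 585

α satisfies α^3 = 585, so x^3 - 585 annihilates α. By the rational root test, a rational root p/q (in lowest terms) of x^3 - 585 would satisfy p^3 = 585 q^3, forcing q = 1 and p^3 = 585; but 585 is not a perfect cube, contradiction. A monic cubic over Q with no rational root is irreducible (any nontrivial factorization would include a linear factor). Hence x^3 - 585 is the minimal polynomial of α, and in particular [Q(α):Q] = 3.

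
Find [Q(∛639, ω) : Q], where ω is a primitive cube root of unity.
[Q(∛639, ω) : Q] = 6

[Q(∛639):Q] = 3 (min poly x^3 - 639, irreducible since 639 is not a perfect cube). [Q(ω):Q] = 2 (min poly x^2 + x + 1). Since Q(∛639) ⊂ R and ω ∉ R, we have ω ∉ Q(∛639), so x^2 + x + 1 remains irreducible over Q(∛639) and [Q(∛639, ω) : Q(∛639)] = 2. By the tower law, [Q(∛639, ω) : Q] = 3 · 2 = 6. (In fact Q(∛639, ω) is the splitting field of x^3 - 639 over Q.)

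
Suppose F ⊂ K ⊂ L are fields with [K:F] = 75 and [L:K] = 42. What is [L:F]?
[L:F] = 3150

The tower law says that for any tower of field extensions F ⊂ K ⊂ L with finite degrees, [L:F] = [L:K] · [K:F]. Here this gives [L:F] = 42 · 75 = 3150.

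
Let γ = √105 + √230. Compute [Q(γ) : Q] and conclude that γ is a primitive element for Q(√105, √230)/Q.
[Q(γ) : Q] = 4 (equivalently, Q(γ) = Q(√105, √230))

Obviously Q(γ) ⊆ Q(√105, √230), and [Q(√105, √230):Q] = 4 (since 105, 230 are distinct squarefree integers > 1 with 24150 not a perfect square). To show equality we compute the minimal polynomial of γ. From γ = √105 + √230: γ^2 = 105 + 2√(24150) + 230 = 335 + 2√(24150), so γ^2 - 335 = 2√(24150); squaring, (γ^2 - 335)^2 = 4·24150, i.e. γ^4 - 670γ^2 + 112225 - 96600 = 0, i.e. γ^4 - 670γ^2 + 15625 = 0. So γ is a root of x^4 - 670x^2 + 15625. This polynomial is irreducible over Q: it has no rational root (each ±√105 ± √230 is irrational), and any factorization into two quadratics over Q would force √(24150) ∈ Q (pairing opposite roots) or √105, √230 ∈ Q (other pairings), all impossible. Hence [Q(γ):Q] = 4 = [Q(√105, √230):Q], so Q(γ) = Q(√105, √230).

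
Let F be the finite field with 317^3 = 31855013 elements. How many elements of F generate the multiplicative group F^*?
There are φ(31855012) = 13478400 primitive elements

F_q^* is cyclic of order q - 1 = 31855012. A cyclic group of order m has exactly φ(m) generators. Here m = 31855012 = 2^2 · 7 · 79 · 14401, so the number of primitive elements is φ(31855012) = 13478400.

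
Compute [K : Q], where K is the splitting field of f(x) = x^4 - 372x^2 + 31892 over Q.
[K : Q] = 4

Solving the quadratic in x^2: x^2 = (372 ± √(372^2 - 4·31892))/2 = (372 ± √10816)/2 = (372 ± 104)/2, giving x^2 = 238 or x^2 = 134. So f(x) = (x^2 - 238)(x^2 - 134) and the roots of f are ±√238, ±√134. Hence the splitting field is K = Q(√238, √134). Since 238 and 134 are distinct squarefree integers > 1, their product 31892 is not a perfect square, so √134 ∉ Q(√238). By the tower law [K:Q] = [Q(√238,√134):Q(√238)] · [Q(√238):Q] = 2 · 2 = 4.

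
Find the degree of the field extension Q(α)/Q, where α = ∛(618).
[Q(α):Q] = 3

The minimal polynomial of α is x^3 - 618, irreducible over Q since 618 is not a perfect cube (so x^3 - 618 has no rational root). Hence [Q(α):Q] = deg(m_α) = 3.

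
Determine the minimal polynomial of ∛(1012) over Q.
m_α(x) = x^3 - 1012

α satisfies α^3 = 1012, so x^3 - 1012 annihilates α. By the rational root test, a rational root p/q (in lowest terms) of x^3 - 1012 would satisfy p^3 = 1012 q^3, forcing q = 1 and p^3 = 1012; but 1012 is not a perfect cube, contradiction. A monic cubic over Q with no rational root is irreducible (any nontrivial factorization would include a linear factor). Hence x^3 - 1012 is the minimal polynomial of α, and in particular [Q(α):Q] = 3.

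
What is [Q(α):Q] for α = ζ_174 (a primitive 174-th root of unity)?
[Q(α):Q] = 56

The minimal polynomial of ζ_174 over Q is the 174-th cyclotomic polynomial Φ_174(x), which is irreducible over Q and has degree φ(174) = 56. Hence [Q(α):Q] = φ(174) = 56.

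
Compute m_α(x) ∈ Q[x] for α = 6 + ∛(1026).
m_α(x) = x^3 - 18x^2 + 108x - 1242

Set β = α - 6 = ∛(1026), so β^3 = 1026. Then (α - 6)^3 - 1026 = 0, i.e. α is a root of g(x) = (x - 6)^3 - 1026 = x^3 - 18x^2 + 108x - 1242. Since g(x) = h(x - 6) where h(x) = x^3 - 1026, and h is irreducible over Q (because 1026 is not a perfect cube, so h has no rational root, and a monic cubic with no rational root is irreducible), g is also irreducible (irreducibility is preserved under the substitution x → x - 6). Hence m_α(x) = x^3 - 18x^2 + 108x - 1242.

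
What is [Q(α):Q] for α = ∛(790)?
[Q(α):Q] = 3

The minimal polynomial of α is x^3 - 790, irreducible over Q since 790 is not a perfect cube (so x^3 - 790 has no rational root). Hence [Q(α):Q] = deg(m_α) = 3.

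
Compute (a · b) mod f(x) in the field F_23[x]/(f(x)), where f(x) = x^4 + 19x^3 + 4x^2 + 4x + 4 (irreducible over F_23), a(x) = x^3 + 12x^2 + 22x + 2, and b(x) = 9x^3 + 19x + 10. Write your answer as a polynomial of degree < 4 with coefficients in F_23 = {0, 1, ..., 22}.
a · b ≡ 4x^3 + 3x^2 + 12x + 5 (mod f(x))

Multiply in F_23[x]: a(x)·b(x) = (x^3 + 12x^2 + 22x + 2)·(9x^3 + 19x + 10) = 9x^6 + 16x^5 + 10x^4 + 3x^3 + 9x^2 + 5x + 20. This has degree ≥ 4, so divide by f(x) over F_23: 9x^6 + 16x^5 + 10x^4 + 3x^3 + 9x^2 + 5x + 20 = (9x^2 + 6x + 21)·(x^4 + 19x^3 + 4x^2 + 4x + 4) + (4x^3 + 3x^2 + 12x + 5). Hence a·b ≡ 4x^3 + 3x^2 + 12x + 5 (mod f). (F_23[x]/(f) is a field with 23^4 = 279841 elements since f is irreducible of degree 4.)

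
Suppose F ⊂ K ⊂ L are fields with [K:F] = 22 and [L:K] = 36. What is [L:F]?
[L:F] = 792

The tower law says that for any tower of field extensions F ⊂ K ⊂ L with finite degrees, [L:F] = [L:K] · [K:F]. Here this gives [L:F] = 36 · 22 = 792.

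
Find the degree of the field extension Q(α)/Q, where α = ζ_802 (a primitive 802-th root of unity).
[Q(α):Q] = 400

The minimal polynomial of ζ_802 over Q is the 802-th cyclotomic polynomial Φ_802(x), which is irreducible over Q and has degree φ(802) = 400. Hence [Q(α):Q] = φ(802) = 400.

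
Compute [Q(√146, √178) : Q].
[Q(√146, √178) : Q] = 4

[Q(√146):Q] = 2 (min poly x^2 - 146, irreducible since 146 is squarefree > 1). For the top step, suppose √178 ∈ Q(√146), say √178 = c + d√146 with c, d ∈ Q. Squaring: 178 = c^2 + 146d^2 + 2cd√146. Since √146 ∉ Q this forces 2cd = 0. If d = 0 then √178 = c ∈ Q, contradicting 178 squarefree > 1. If c = 0 then 178 = 146d^2, so 146·178 = (146d)^2 is a perfect square in Q — but 146·178 = 25988 is not a perfect square (since 146 and 178 are distinct squarefree integers). Contradiction. Hence √178 ∉ Q(√146), so x^2 - 178 stays irreducible over Q(√146) and [Q(√146, √178) : Q(√146)] = 2. By the tower law, [Q(√146, √178) : Q] = 2 · 2 = 4.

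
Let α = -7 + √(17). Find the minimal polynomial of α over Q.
m_α(x) = x^2 + 14x + 32

From α + 7 = √(17), squaring gives (α + 7)^2 = 17, i.e. α^2 + 14α + 49 = 17, so α^2 + 14α + 32 = 0. The discriminant of x^2 + 14x + 32 is (14)^2 - 4·(32) = 196 - 128 = 68, and 4·(17) is not a perfect square in Q since 17 is squarefree and ≠ 1. Hence x^2 + 14x + 32 is irreducible over Q and is the minimal polynomial of α.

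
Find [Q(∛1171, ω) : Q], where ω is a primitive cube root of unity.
[Q(∛1171, ω) : Q] = 6

[Q(∛1171):Q] = 3 (min poly x^3 - 1171, irreducible since 1171 is not a perfect cube). [Q(ω):Q] = 2 (min poly x^2 + x + 1). Since Q(∛1171) ⊂ R and ω ∉ R, we have ω ∉ Q(∛1171), so x^2 + x + 1 remains irreducible over Q(∛1171) and [Q(∛1171, ω) : Q(∛1171)] = 2. By the tower law, [Q(∛1171, ω) : Q] = 3 · 2 = 6. (In fact Q(∛1171, ω) is the splitting field of x^3 - 1171 over Q.)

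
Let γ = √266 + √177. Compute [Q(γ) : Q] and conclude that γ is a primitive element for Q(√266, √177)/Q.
[Q(γ) : Q] = 4 (equivalently, Q(γ) = Q(√266, √177))

Obviously Q(γ) ⊆ Q(√266, √177), and [Q(√266, √177):Q] = 4 (since 266, 177 are distinct squarefree integers > 1 with 47082 not a perfect square). To show equality we compute the minimal polynomial of γ. From γ = √266 + √177: γ^2 = 266 + 2√(47082) + 177 = 443 + 2√(47082), so γ^2 - 443 = 2√(47082); squaring, (γ^2 - 443)^2 = 4·47082, i.e. γ^4 - 886γ^2 + 196249 - 188328 = 0, i.e. γ^4 - 886γ^2 + 7921 = 0. So γ is a root of x^4 - 886x^2 + 7921. This polynomial is irreducible over Q: it has no rational root (each ±√266 ± √177 is irrational), and any factorization into two quadratics over Q would force √(47082) ∈ Q (pairing opposite roots) or √266, √177 ∈ Q (other pairings), all impossible. Hence [Q(γ):Q] = 4 = [Q(√266, √177):Q], so Q(γ) = Q(√266, √177).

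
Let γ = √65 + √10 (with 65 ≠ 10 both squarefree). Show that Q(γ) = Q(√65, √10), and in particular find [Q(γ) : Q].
[Q(γ) : Q] = 4 (equivalently, Q(γ) = Q(√65, √10))

Obviously Q(γ) ⊆ Q(√65, √10), and [Q(√65, √10):Q] = 4 (since 65, 10 are distinct squarefree integers > 1 with 650 not a perfect square). To show equality we compute the minimal polynomial of γ. From γ = √65 + √10: γ^2 = 65 + 2√(650) + 10 = 75 + 2√(650), so γ^2 - 75 = 2√(650); squaring, (γ^2 - 75)^2 = 4·650, i.e. γ^4 - 150γ^2 + 5625 - 2600 = 0, i.e. γ^4 - 150γ^2 + 3025 = 0. So γ is a root of x^4 - 150x^2 + 3025. This polynomial is irreducible over Q: it has no rational root (each ±√65 ± √10 is irrational), and any factorization into two quadratics over Q would force √(650) ∈ Q (pairing opposite roots) or √65, √10 ∈ Q (other pairings), all impossible. Hence [Q(γ):Q] = 4 = [Q(√65, √10):Q], so Q(γ) = Q(√65, √10).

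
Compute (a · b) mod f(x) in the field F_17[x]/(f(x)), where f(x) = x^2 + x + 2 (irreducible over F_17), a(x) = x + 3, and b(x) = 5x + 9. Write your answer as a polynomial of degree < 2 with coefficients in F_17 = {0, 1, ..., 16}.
a · b ≡ 2x (mod f(x))

Multiply in F_17[x]: a(x)·b(x) = (x + 3)·(5x + 9) = 5x^2 + 7x + 10. This has degree ≥ 2, so divide by f(x) over F_17: 5x^2 + 7x + 10 = (5)·(x^2 + x + 2) + (2x). Hence a·b ≡ 2x (mod f). (F_17[x]/(f) is a field with 17^2 = 289 elements since f is irreducible of degree 2.)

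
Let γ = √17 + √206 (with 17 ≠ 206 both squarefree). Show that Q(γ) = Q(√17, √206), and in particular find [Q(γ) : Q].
[Q(γ) : Q] = 4 (equivalently, Q(γ) = Q(√17, √206))

Obviously Q(γ) ⊆ Q(√17, √206), and [Q(√17, √206):Q] = 4 (since 17, 206 are distinct squarefree integers > 1 with 3502 not a perfect square). To show equality we compute the minimal polynomial of γ. From γ = √17 + √206: γ^2 = 17 + 2√(3502) + 206 = 223 + 2√(3502), so γ^2 - 223 = 2√(3502); squaring, (γ^2 - 223)^2 = 4·3502, i.e. γ^4 - 446γ^2 + 49729 - 14008 = 0, i.e. γ^4 - 446γ^2 + 35721 = 0. So γ is a root of x^4 - 446x^2 + 35721. This polynomial is irreducible over Q: it has no rational root (each ±√17 ± √206 is irrational), and any factorization into two quadratics over Q would force √(3502) ∈ Q (pairing opposite roots) or √17, √206 ∈ Q (other pairings), all impossible. Hence [Q(γ):Q] = 4 = [Q(√17, √206):Q], so Q(γ) = Q(√17, √206).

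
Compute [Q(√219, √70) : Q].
[Q(√219, √70) : Q] = 4

[Q(√219):Q] = 2 (min poly x^2 - 219, irreducible since 219 is squarefree > 1). For the top step, suppose √70 ∈ Q(√219), say √70 = c + d√219 with c, d ∈ Q. Squaring: 70 = c^2 + 219d^2 + 2cd√219. Since √219 ∉ Q this forces 2cd = 0. If d = 0 then √70 = c ∈ Q, contradicting 70 squarefree > 1. If c = 0 then 70 = 219d^2, so 219·70 = (219d)^2 is a perfect square in Q — but 219·70 = 15330 is not a perfect square (since 219 and 70 are distinct squarefree integers). Contradiction. Hence √70 ∉ Q(√219), so x^2 - 70 stays irreducible over Q(√219) and [Q(√219, √70) : Q(√219)] = 2. By the tower law, [Q(√219, √70) : Q] = 2 · 2 = 4.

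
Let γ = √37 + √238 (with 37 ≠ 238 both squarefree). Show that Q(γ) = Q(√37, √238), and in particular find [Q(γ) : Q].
[Q(γ) : Q] = 4 (equivalently, Q(γ) = Q(√37, √238))

Obviously Q(γ) ⊆ Q(√37, √238), and [Q(√37, √238):Q] = 4 (since 37, 238 are distinct squarefree integers > 1 with 8806 not a perfect square). To show equality we compute the minimal polynomial of γ. From γ = √37 + √238: γ^2 = 37 + 2√(8806) + 238 = 275 + 2√(8806), so γ^2 - 275 = 2√(8806); squaring, (γ^2 - 275)^2 = 4·8806, i.e. γ^4 - 550γ^2 + 75625 - 35224 = 0, i.e. γ^4 - 550γ^2 + 40401 = 0. So γ is a root of x^4 - 550x^2 + 40401. This polynomial is irreducible over Q: it has no rational root (each ±√37 ± √238 is irrational), and any factorization into two quadratics over Q would force √(8806) ∈ Q (pairing opposite roots) or √37, √238 ∈ Q (other pairings), all impossible. Hence [Q(γ):Q] = 4 = [Q(√37, √238):Q], so Q(γ) = Q(√37, √238).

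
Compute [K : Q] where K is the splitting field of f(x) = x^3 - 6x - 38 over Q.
[K : Q] = 6

By the rational root test, any rational root of the monic integer polynomial f(x) = x^3 - 6x - 38 must be an integer dividing the constant term -38, i.e. one of ±{1, 2, 19, 38}. Evaluating: f(1) = -43, f(-1) = -33, f(2) = -42, f(-2) = -34, f(19) = 6707, f(-19) = -6783, f(38) = 54606, f(-38) = -54682; none is 0, so f has no rational root and is therefore irreducible over Q (a cubic with no linear factor over a field is irreducible). For an irreducible cubic, the Galois group is A_3 or S_3 according as the discriminant disc(f) = -4a^3 - 27b^2 = -4·(-6)^3 - 27·(-38)^2 = -38124 is or is not a square in Q. Here disc(f) = -38124 is not a perfect square in Q, so the Galois group of f over Q is not contained in A_3 and must be all of S_3. The splitting field has degree |S_3| = 6 over Q, so [K : Q] = 6.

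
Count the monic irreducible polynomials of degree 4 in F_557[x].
There are 24063532938 monic irreducible polynomials of degree 4 over F_557

Each element of F_{557^4} that lies in no proper subfield is a root of exactly one monic irreducible of degree 4 over F_557, and each such polynomial has 4 distinct roots in F_{557^4}. By Möbius inversion the count is N_557(4) = (1/4) Σ_{d|4} μ(4/d) · 557^d = (1/4)(μ(4)·557^1 + μ(2)·557^2 + μ(1)·557^4) = 96254131752/4 = 24063532938.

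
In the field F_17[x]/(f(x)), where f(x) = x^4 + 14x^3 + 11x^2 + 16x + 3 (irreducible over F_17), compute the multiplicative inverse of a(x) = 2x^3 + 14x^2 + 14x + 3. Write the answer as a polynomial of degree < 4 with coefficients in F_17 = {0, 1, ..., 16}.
a(x)^(-1) ≡ 7x^3 + 4x^2 + 10x + 11 (mod f(x))

Since f is irreducible over F_17, F_17[x]/(f) is a field and a(x) ≠ 0 has an inverse. Apply the extended Euclidean algorithm to f(x) and a(x) in F_17[x]: f(x) = (9x + 12)·a(x) + (6x^2 + 8x + 1);  a(x) = (6x)·(6x^2 + 8x + 1) + (8x + 3);  (6x^2 + 8x + 1) = (5x + 14)·(8x + 3) + (10). The last nonzero remainder is the constant 10 = gcd(f, a) in F_17. Back-substituting through the division chain expresses 10 = s(x)·a(x) + t(x)·f(x) with s(x) ≡ 2x^3 + 6x^2 + 15x + 8 (mod f), so (2x^3 + 6x^2 + 15x + 8)·a(x) ≡ 10 (mod f). Multiplying by 10^(-1) ≡ 12 in F_17 gives a(x)^(-1) ≡ 12·(2x^3 + 6x^2 + 15x + 8) ≡ 7x^3 + 4x^2 + 10x + 11 (mod f). Check: (2x^3 + 14x^2 + 14x + 3)·(7x^3 + 4x^2 + 10x + 11) = 14x^6 + 4x^5 + 4x^4 + x^3 + 14x + 16 ≡ 1 (mod x^4 + 14x^3 + 11x^2 + 16x + 3).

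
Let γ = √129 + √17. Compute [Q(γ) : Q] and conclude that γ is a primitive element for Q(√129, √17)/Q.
[Q(γ) : Q] = 4 (equivalently, Q(γ) = Q(√129, √17))

Obviously Q(γ) ⊆ Q(√129, √17), and [Q(√129, √17):Q] = 4 (since 129, 17 are distinct squarefree integers > 1 with 2193 not a perfect square). To show equality we compute the minimal polynomial of γ. From γ = √129 + √17: γ^2 = 129 + 2√(2193) + 17 = 146 + 2√(2193), so γ^2 - 146 = 2√(2193); squaring, (γ^2 - 146)^2 = 4·2193, i.e. γ^4 - 292γ^2 + 21316 - 8772 = 0, i.e. γ^4 - 292γ^2 + 12544 = 0. So γ is a root of x^4 - 292x^2 + 12544. This polynomial is irreducible over Q: it has no rational root (each ±√129 ± √17 is irrational), and any factorization into two quadratics over Q would force √(2193) ∈ Q (pairing opposite roots) or √129, √17 ∈ Q (other pairings), all impossible. Hence [Q(γ):Q] = 4 = [Q(√129, √17):Q], so Q(γ) = Q(√129, √17).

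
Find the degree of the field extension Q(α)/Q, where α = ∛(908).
[Q(α):Q] = 3

The minimal polynomial of α is x^3 - 908, irreducible over Q since 908 is not a perfect cube (so x^3 - 908 has no rational root). Hence [Q(α):Q] = deg(m_α) = 3.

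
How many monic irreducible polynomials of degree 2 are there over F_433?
There are 93528 monic irreducible polynomials of degree 2 over F_433

Each element of F_{433^2} that lies in no proper subfield is a root of exactly one monic irreducible of degree 2 over F_433, and each such polynomial has 2 distinct roots in F_{433^2}. By Möbius inversion the count is N_433(2) = (1/2) Σ_{d|2} μ(2/d) · 433^d = (1/2)(μ(2)·433^1 + μ(1)·433^2) = 187056/2 = 93528.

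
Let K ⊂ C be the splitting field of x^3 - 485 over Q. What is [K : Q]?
[K : Q] = 6

The roots of x^3 - 485 are ∛485, ω∛485, ω^2∛485 where ω = e^(2πi/3) is a primitive cube root of unity, so K = Q(∛485, ω). Now [Q(∛485):Q] = 3 (since 485 is not a perfect cube, x^3 - 485 is irreducible) and [Q(ω):Q] = 2. Both 2 and 3 divide [K:Q], and [K:Q] ≤ 3·2 = 6, so [K:Q] = 6. (Equivalently: Q(∛485) ⊂ R but ω ∉ R, so [K : Q(∛485)] = 2.)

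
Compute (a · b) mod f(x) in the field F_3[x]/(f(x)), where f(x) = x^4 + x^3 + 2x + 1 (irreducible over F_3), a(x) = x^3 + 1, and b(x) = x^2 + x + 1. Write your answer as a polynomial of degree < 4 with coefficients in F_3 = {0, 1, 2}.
a · b ≡ x^3 + 2x^2 + 1 (mod f(x))

Multiply in F_3[x]: a(x)·b(x) = (x^3 + 1)·(x^2 + x + 1) = x^5 + x^4 + x^3 + x^2 + x + 1. This has degree ≥ 4, so divide by f(x) over F_3: x^5 + x^4 + x^3 + x^2 + x + 1 = (x)·(x^4 + x^3 + 2x + 1) + (x^3 + 2x^2 + 1). Hence a·b ≡ x^3 + 2x^2 + 1 (mod f). (F_3[x]/(f) is a field with 3^4 = 81 elements since f is irreducible of degree 4.)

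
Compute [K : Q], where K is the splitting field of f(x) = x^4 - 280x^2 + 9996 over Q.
[K : Q] = 4

Solving the quadratic in x^2: x^2 = (280 ± √(280^2 - 4·9996))/2 = (280 ± √38416)/2 = (280 ± 196)/2, giving x^2 = 238 or x^2 = 42. So f(x) = (x^2 - 238)(x^2 - 42) and the roots of f are ±√238, ±√42. Hence the splitting field is K = Q(√238, √42). Since 238 and 42 are distinct squarefree integers > 1, their product 9996 is not a perfect square, so √42 ∉ Q(√238). By the tower law [K:Q] = [Q(√238,√42):Q(√238)] · [Q(√238):Q] = 2 · 2 = 4.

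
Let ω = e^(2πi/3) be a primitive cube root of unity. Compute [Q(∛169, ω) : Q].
[Q(∛169, ω) : Q] = 6

[Q(∛169):Q] = 3 (min poly x^3 - 169, irreducible since 169 is not a perfect cube). [Q(ω):Q] = 2 (min poly x^2 + x + 1). Since Q(∛169) ⊂ R and ω ∉ R, we have ω ∉ Q(∛169), so x^2 + x + 1 remains irreducible over Q(∛169) and [Q(∛169, ω) : Q(∛169)] = 2. By the tower law, [Q(∛169, ω) : Q] = 3 · 2 = 6. (In fact Q(∛169, ω) is the splitting field of x^3 - 169 over Q.)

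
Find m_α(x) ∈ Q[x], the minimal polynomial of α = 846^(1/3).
m_α(x) = x^3 - 846

α satisfies α^3 = 846, so x^3 - 846 annihilates α. By the rational root test, a rational root p/q (in lowest terms) of x^3 - 846 would satisfy p^3 = 846 q^3, forcing q = 1 and p^3 = 846; but 846 is not a perfect cube, contradiction. A monic cubic over Q with no rational root is irreducible (any nontrivial factorization would include a linear factor). Hence x^3 - 846 is the minimal polynomial of α, and in particular [Q(α):Q] = 3.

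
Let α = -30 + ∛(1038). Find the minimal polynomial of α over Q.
m_α(x) = x^3 + 90x^2 + 2700x + 25962

Set β = α + 30 = ∛(1038), so β^3 = 1038. Then (α + 30)^3 - 1038 = 0, i.e. α is a root of g(x) = (x + 30)^3 - 1038 = x^3 + 90x^2 + 2700x + 25962. Since g(x) = h(x + 30) where h(x) = x^3 - 1038, and h is irreducible over Q (because 1038 is not a perfect cube, so h has no rational root, and a monic cubic with no rational root is irreducible), g is also irreducible (irreducibility is preserved under the substitution x → x + 30). Hence m_α(x) = x^3 + 90x^2 + 2700x + 25962.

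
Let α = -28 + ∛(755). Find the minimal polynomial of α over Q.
m_α(x) = x^3 + 84x^2 + 2352x + 21197

Set β = α + 28 = ∛(755), so β^3 = 755. Then (α + 28)^3 - 755 = 0, i.e. α is a root of g(x) = (x + 28)^3 - 755 = x^3 + 84x^2 + 2352x + 21197. Since g(x) = h(x + 28) where h(x) = x^3 - 755, and h is irreducible over Q (because 755 is not a perfect cube, so h has no rational root, and a monic cubic with no rational root is irreducible), g is also irreducible (irreducibility is preserved under the substitution x → x + 28). Hence m_α(x) = x^3 + 84x^2 + 2352x + 21197.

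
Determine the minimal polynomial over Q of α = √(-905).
m_α(x) = x^2 + 905

α satisfies α^2 + 905 = 0, so x^2 + 905 annihilates α. Since d = -905 is squarefree and ≠ 1, it is not a perfect square in Q, so x^2 + 905 has no rational root and is therefore irreducible over Q (a degree-2 polynomial over a field is irreducible iff it has no root). Hence m_α(x) = x^2 + 905.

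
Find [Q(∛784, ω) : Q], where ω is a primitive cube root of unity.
[Q(∛784, ω) : Q] = 6

[Q(∛784):Q] = 3 (min poly x^3 - 784, irreducible since 784 is not a perfect cube). [Q(ω):Q] = 2 (min poly x^2 + x + 1). Since Q(∛784) ⊂ R and ω ∉ R, we have ω ∉ Q(∛784), so x^2 + x + 1 remains irreducible over Q(∛784) and [Q(∛784, ω) : Q(∛784)] = 2. By the tower law, [Q(∛784, ω) : Q] = 3 · 2 = 6. (In fact Q(∛784, ω) is the splitting field of x^3 - 784 over Q.)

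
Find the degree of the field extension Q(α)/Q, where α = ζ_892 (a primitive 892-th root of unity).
[Q(α):Q] = 444

The minimal polynomial of ζ_892 over Q is the 892-th cyclotomic polynomial Φ_892(x), which is irreducible over Q and has degree φ(892) = 444. Hence [Q(α):Q] = φ(892) = 444.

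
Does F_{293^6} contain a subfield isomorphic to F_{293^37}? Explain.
No: F_{293^37} is not a subfield of F_{293^6}

F_{p^m} embeds in F_{p^n} iff m | n. Here 37 ∤ 6 (since 6 = 0·37 + 6 with remainder 6 ≠ 0), so F_{293^37} is not a subfield of F_{293^6}. Equivalently: if it were, the tower law would give 37 = [F_{293^37}:F_293] dividing [F_{293^6}:F_293] = 6, contradiction.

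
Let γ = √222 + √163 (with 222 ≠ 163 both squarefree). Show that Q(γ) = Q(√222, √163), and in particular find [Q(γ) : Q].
[Q(γ) : Q] = 4 (equivalently, Q(γ) = Q(√222, √163))

Obviously Q(γ) ⊆ Q(√222, √163), and [Q(√222, √163):Q] = 4 (since 222, 163 are distinct squarefree integers > 1 with 36186 not a perfect square). To show equality we compute the minimal polynomial of γ. From γ = √222 + √163: γ^2 = 222 + 2√(36186) + 163 = 385 + 2√(36186), so γ^2 - 385 = 2√(36186); squaring, (γ^2 - 385)^2 = 4·36186, i.e. γ^4 - 770γ^2 + 148225 - 144744 = 0, i.e. γ^4 - 770γ^2 + 3481 = 0. So γ is a root of x^4 - 770x^2 + 3481. This polynomial is irreducible over Q: it has no rational root (each ±√222 ± √163 is irrational), and any factorization into two quadratics over Q would force √(36186) ∈ Q (pairing opposite roots) or √222, √163 ∈ Q (other pairings), all impossible. Hence [Q(γ):Q] = 4 = [Q(√222, √163):Q], so Q(γ) = Q(√222, √163).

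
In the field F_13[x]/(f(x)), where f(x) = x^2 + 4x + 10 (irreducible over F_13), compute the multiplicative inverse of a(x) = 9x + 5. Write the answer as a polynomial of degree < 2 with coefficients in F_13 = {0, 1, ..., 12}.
a(x)^(-1) ≡ 6x + 12 (mod f(x))

Since f is irreducible over F_13, F_13[x]/(f) is a field and a(x) ≠ 0 has an inverse. Apply the extended Euclidean algorithm to f(x) and a(x) in F_13[x]: f(x) = (3x + 6)·a(x) + (6). The last nonzero remainder is the constant 6 = gcd(f, a) in F_13. Back-substituting through the division chain expresses 6 = s(x)·a(x) + t(x)·f(x) with s(x) ≡ 10x + 7 (mod f), so (10x + 7)·a(x) ≡ 6 (mod f). Multiplying by 6^(-1) ≡ 11 in F_13 gives a(x)^(-1) ≡ 11·(10x + 7) ≡ 6x + 12 (mod f). Check: (9x + 5)·(6x + 12) = 2x^2 + 8x + 8 ≡ 1 (mod x^2 + 4x + 10).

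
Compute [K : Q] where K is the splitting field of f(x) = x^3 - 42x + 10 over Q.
[K : Q] = 6

By the rational root test, any rational root of the monic integer polynomial f(x) = x^3 - 42x + 10 must be an integer dividing the constant term 10, i.e. one of ±{1, 2, 5, 10}. Evaluating: f(1) = -31, f(-1) = 51, f(2) = -66, f(-2) = 86, f(5) = -75, f(-5) = 95, f(10) = 590, f(-10) = -570; none is 0, so f has no rational root and is therefore irreducible over Q (a cubic with no linear factor over a field is irreducible). For an irreducible cubic, the Galois group is A_3 or S_3 according as the discriminant disc(f) = -4a^3 - 27b^2 = -4·(-42)^3 - 27·(10)^2 = 293652 is or is not a square in Q. Here disc(f) = 293652 is not a perfect square in Q, so the Galois group of f over Q is not contained in A_3 and must be all of S_3. The splitting field has degree |S_3| = 6 over Q, so [K : Q] = 6.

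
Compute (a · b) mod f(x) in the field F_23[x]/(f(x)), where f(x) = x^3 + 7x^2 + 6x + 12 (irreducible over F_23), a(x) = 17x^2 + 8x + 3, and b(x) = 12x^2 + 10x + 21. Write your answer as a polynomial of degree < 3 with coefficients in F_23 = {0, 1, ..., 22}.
a · b ≡ 7x (mod f(x))

Multiply in F_23[x]: a(x)·b(x) = (17x^2 + 8x + 3)·(12x^2 + 10x + 21) = 20x^4 + 13x^3 + 13x^2 + 14x + 17. This has degree ≥ 3, so divide by f(x) over F_23: 20x^4 + 13x^3 + 13x^2 + 14x + 17 = (20x + 11)·(x^3 + 7x^2 + 6x + 12) + (7x). Hence a·b ≡ 7x (mod f). (F_23[x]/(f) is a field with 23^3 = 12167 elements since f is irreducible of degree 3.)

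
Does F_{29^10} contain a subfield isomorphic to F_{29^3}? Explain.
No: F_{29^3} is not a subfield of F_{29^10}

F_{p^m} embeds in F_{p^n} iff m | n. Here 3 ∤ 10 (since 10 = 3·3 + 1 with remainder 1 ≠ 0), so F_{29^3} is not a subfield of F_{29^10}. Equivalently: if it were, the tower law would give 3 = [F_{29^3}:F_29] dividing [F_{29^10}:F_29] = 10, contradiction.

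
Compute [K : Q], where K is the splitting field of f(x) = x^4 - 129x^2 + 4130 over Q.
[K : Q] = 4

Solving the quadratic in x^2: x^2 = (129 ± √(129^2 - 4·4130))/2 = (129 ± √121)/2 = (129 ± 11)/2, giving x^2 = 59 or x^2 = 70. So f(x) = (x^2 - 59)(x^2 - 70) and the roots of f are ±√59, ±√70. Hence the splitting field is K = Q(√59, √70). Since 59 and 70 are distinct squarefree integers > 1, their product 4130 is not a perfect square, so √70 ∉ Q(√59). By the tower law [K:Q] = [Q(√59,√70):Q(√59)] · [Q(√59):Q] = 2 · 2 = 4.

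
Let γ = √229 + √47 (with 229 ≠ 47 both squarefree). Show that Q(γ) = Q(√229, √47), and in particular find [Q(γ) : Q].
[Q(γ) : Q] = 4 (equivalently, Q(γ) = Q(√229, √47))

Obviously Q(γ) ⊆ Q(√229, √47), and [Q(√229, √47):Q] = 4 (since 229, 47 are distinct squarefree integers > 1 with 10763 not a perfect square). To show equality we compute the minimal polynomial of γ. From γ = √229 + √47: γ^2 = 229 + 2√(10763) + 47 = 276 + 2√(10763), so γ^2 - 276 = 2√(10763); squaring, (γ^2 - 276)^2 = 4·10763, i.e. γ^4 - 552γ^2 + 76176 - 43052 = 0, i.e. γ^4 - 552γ^2 + 33124 = 0. So γ is a root of x^4 - 552x^2 + 33124. This polynomial is irreducible over Q: it has no rational root (each ±√229 ± √47 is irrational), and any factorization into two quadratics over Q would force √(10763) ∈ Q (pairing opposite roots) or √229, √47 ∈ Q (other pairings), all impossible. Hence [Q(γ):Q] = 4 = [Q(√229, √47):Q], so Q(γ) = Q(√229, √47).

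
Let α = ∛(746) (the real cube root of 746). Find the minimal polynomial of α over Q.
m_α(x) = x^3 - 746

α satisfies α^3 = 746, so x^3 - 746 annihilates α. By the rational root test, a rational root p/q (in lowest terms) of x^3 - 746 would satisfy p^3 = 746 q^3, forcing q = 1 and p^3 = 746; but 746 is not a perfect cube, contradiction. A monic cubic over Q with no rational root is irreducible (any nontrivial factorization would include a linear factor). Hence x^3 - 746 is the minimal polynomial of α, and in particular [Q(α):Q] = 3.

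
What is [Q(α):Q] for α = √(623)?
[Q(α):Q] = 2

[Q(α):Q] equals the degree of the minimal polynomial of α. Here α^2 = 623 and x^2 - 623 is irreducible (d = 623 is squarefree, ≠ 1, hence not a square), so deg(m_α) = 2. Thus [Q(α):Q] = 2.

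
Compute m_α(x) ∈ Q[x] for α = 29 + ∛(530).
m_α(x) = x^3 - 87x^2 + 2523x - 24919

Set β = α - 29 = ∛(530), so β^3 = 530. Then (α - 29)^3 - 530 = 0, i.e. α is a root of g(x) = (x - 29)^3 - 530 = x^3 - 87x^2 + 2523x - 24919. Since g(x) = h(x - 29) where h(x) = x^3 - 530, and h is irreducible over Q (because 530 is not a perfect cube, so h has no rational root, and a monic cubic with no rational root is irreducible), g is also irreducible (irreducibility is preserved under the substitution x → x - 29). Hence m_α(x) = x^3 - 87x^2 + 2523x - 24919.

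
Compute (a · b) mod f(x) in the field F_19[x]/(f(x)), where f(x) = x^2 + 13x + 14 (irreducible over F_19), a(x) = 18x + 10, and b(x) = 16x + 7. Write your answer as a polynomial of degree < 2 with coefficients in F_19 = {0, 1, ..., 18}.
a · b ≡ 9 (mod f(x))

Multiply in F_19[x]: a(x)·b(x) = (18x + 10)·(16x + 7) = 3x^2 + x + 13. This has degree ≥ 2, so divide by f(x) over F_19: 3x^2 + x + 13 = (3)·(x^2 + 13x + 14) + (9). Hence a·b ≡ 9 (mod f). (F_19[x]/(f) is a field with 19^2 = 361 elements since f is irreducible of degree 2.)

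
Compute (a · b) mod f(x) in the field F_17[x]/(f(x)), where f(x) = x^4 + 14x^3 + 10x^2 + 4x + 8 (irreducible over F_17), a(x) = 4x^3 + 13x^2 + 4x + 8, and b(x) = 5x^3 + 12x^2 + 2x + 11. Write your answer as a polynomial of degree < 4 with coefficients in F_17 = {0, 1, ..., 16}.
a · b ≡ 10x^3 + 9x^2 + 13x + 8 (mod f(x))

Multiply in F_17[x]: a(x)·b(x) = (4x^3 + 13x^2 + 4x + 8)·(5x^3 + 12x^2 + 2x + 11) = 3x^6 + 11x^5 + 14x^4 + 5x^3 + 9x^2 + 9x + 3. This has degree ≥ 4, so divide by f(x) over F_17: 3x^6 + 11x^5 + 14x^4 + 5x^3 + 9x^2 + 9x + 3 = (3x^2 + 3x + 10)·(x^4 + 14x^3 + 10x^2 + 4x + 8) + (10x^3 + 9x^2 + 13x + 8). Hence a·b ≡ 10x^3 + 9x^2 + 13x + 8 (mod f). (F_17[x]/(f) is a field with 17^4 = 83521 elements since f is irreducible of degree 4.)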